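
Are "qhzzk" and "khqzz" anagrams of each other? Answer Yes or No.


String 1: 'qhzzk' -> sorted: 'hkqzz'
String 2: 'khqzz' -> sorted: 'hkqzz'
Compare sorted forms: 'hkqzz' == 'hkqzz'
Anagram: Yes


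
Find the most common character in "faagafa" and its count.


Input: 'faagafa'
Operation: tally each character
Counts: 'a':4, 'f':2, 'g':1
Maximum: 'a' appears 4 times


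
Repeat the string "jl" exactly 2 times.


Input string: 'jl'
Operation: repeat 2 times
Concatenation: 'jl' + 'jl'
Result: jljl


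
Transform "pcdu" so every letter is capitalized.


Input string: 'pcdu'
Operation: convert each letter to uppercase
Mapping: 'p'->'P', 'c'->'C', 'd'->'D', 'u'->'U'
Result: PCDU


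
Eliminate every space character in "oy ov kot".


Input string: 'oy ov kot'
Operation: remove all spaces
Words: 'oy', 'ov', 'kot'
Join without spaces: oyovkot


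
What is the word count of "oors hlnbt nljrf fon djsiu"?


Input string: 'oors hlnbt nljrf fon djsiu'
Operation: split by spaces
Words found: 'oors', 'hlnbt', 'nljrf', 'fon', 'djsiu'
Word count: 5


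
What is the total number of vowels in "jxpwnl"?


Input string: 'jxpwnl'
Operation: count vowels (a, e, i, o, u)
Scan: s[0]='j', s[1]='x', s[2]='p', s[3]='w', s[4]='n', s[5]='l'
Vowels found: 0
Result: 0


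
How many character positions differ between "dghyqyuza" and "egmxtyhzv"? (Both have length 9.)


String 1: 'dghyqyuza'
String 2: 'egmxtyhzv'
Compare each position: pos 0: 'd'!='e', pos 1: 'g'=='g', pos 2: 'h'!='m', pos 3: 'y'!='x', pos 4: 'q'!='t', pos 5: 'y'=='y', pos 6: 'u'!='h', pos 7: 'z'=='z', pos 8: 'a'!='v'
Differing positions: 6
Hamming distance: 6


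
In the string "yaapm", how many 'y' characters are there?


Input string: 'yaapm'
Target character: 'y'
Scan each position: s[0]='y'
Matches found at indices: 0
Total: 1


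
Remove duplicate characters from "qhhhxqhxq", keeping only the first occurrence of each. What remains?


Input: 'qhhhxqhxq'
Operation: keep first occurrence of each character
Scan: s[0]='q' new -> keep; s[1]='h' new -> keep; s[2]='h' seen -> skip; s[3]='h' seen -> skip; s[4]='x' new -> keep; s[5]='q' seen -> skip; s[6]='h' seen -> skip; s[7]='x' seen -> skip; s[8]='q' seen -> skip
Result: qhx


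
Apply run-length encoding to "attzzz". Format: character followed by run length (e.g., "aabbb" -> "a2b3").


Input: 'attzzz'
Operation: identify consecutive runs
Runs: 'a' -> a1, 'tt' -> t2, 'zzz' -> z3
Encoded: a1t2z3


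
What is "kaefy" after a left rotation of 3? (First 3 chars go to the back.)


Input: 'kaefy', shift = 3
Operation: split at index 3 and swap parts
Front part s[0:3] = 'kae'
Back part s[3:] = 'fy'
Rotated = back + front = 'fy' + 'kae'
Result: fykae


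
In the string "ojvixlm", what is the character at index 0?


Input string: 'ojvixlm'
Operation: get character at index 0
Index mapping: s[0]='o'
Result: 'o'


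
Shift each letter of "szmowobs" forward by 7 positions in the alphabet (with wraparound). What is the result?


Input: 'szmowobs', shift = 7
Operation: for each letter, (position + 7) mod 26
Mapping: 's'(18+7=25)->'z', 'z'(25+7=32, 32 mod 26=6)->'g', 'm'(12+7=19)->'t', 'o'(14+7=21)->'v', 'w'(22+7=29, 29 mod 26=3)->'d', 'o'(14+7=21)->'v', 'b'(1+7=8)->'i', 's'(18+7=25)->'z'
Result: zgtvdviz


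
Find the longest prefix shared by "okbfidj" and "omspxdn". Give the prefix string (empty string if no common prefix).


String 1: 'okbfidj'
String 2: 'omspxdn'
Compare position by position:
pos 0: 'o' vs 'o' match
pos 1: 'k' vs 'm' differ -> stop
Longest common prefix: "o" (length 1)


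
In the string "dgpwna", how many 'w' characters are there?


Input string: 'dgpwna'
Target character: 'w'
Scan each position: s[3]='w'
Matches found at indices: 3
Total: 1


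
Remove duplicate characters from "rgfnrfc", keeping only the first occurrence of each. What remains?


Input: 'rgfnrfc'
Operation: keep first occurrence of each character
Scan: s[0]='r' new -> keep; s[1]='g' new -> keep; s[2]='f' new -> keep; s[3]='n' new -> keep; s[4]='r' seen -> skip; s[5]='f' seen -> skip; s[6]='c' new -> keep
Result: rgfnc


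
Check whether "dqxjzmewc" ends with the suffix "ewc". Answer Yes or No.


Input string: 'dqxjzmewc'
Suffix to check: 'ewc'
Last 3 characters of input: 'ewc'
Match: True
Result: Yes


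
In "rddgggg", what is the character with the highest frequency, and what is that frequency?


Input: 'rddgggg'
Operation: tally each character
Counts: 'd':2, 'g':4, 'r':1
Maximum: 'g' appears 4 times


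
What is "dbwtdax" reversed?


Input string: 'dbwtdax'
Operation: reverse character order
Original order: 'd' -> 'b' -> 'w' -> 't' -> 'd' -> 'a' -> 'x'
Reversed order: 'x' -> 'a' -> 'd' -> 't' -> 'w' -> 'b' -> 'd'
Result: xadtwbd


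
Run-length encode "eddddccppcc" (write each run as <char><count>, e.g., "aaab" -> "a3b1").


Input: 'eddddccppcc'
Operation: identify consecutive runs
Runs: 'e' -> e1, 'dddd' -> d4, 'cc' -> c2, 'pp' -> p2, 'cc' -> c2
Encoded: e1d4c2p2c2


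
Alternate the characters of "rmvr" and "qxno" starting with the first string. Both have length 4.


String 1: 'rmvr'
String 2: 'qxno'
Operation: alternate characters
Pairs: 'r'+'q', 'm'+'x', 'v'+'n', 'r'+'o'
Result: rqmxvnro


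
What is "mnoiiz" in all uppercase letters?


Input string: 'mnoiiz'
Operation: convert each letter to uppercase
Mapping: 'm'->'M', 'n'->'N', 'o'->'O', 'i'->'I', 'i'->'I', 'z'->'Z'
Result: MNOIIZ


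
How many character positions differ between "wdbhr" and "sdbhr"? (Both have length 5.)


String 1: 'wdbhr'
String 2: 'sdbhr'
Compare each position: pos 0: 'w'!='s', pos 1: 'd'=='d', pos 2: 'b'=='b', pos 3: 'h'=='h', pos 4: 'r'=='r'
Differing positions: 1
Hamming distance: 1


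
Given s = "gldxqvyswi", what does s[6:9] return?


Input string: 'gldxqvyswi'
Operation: slice [6:9]
Extract characters: s[6]='y', s[7]='s', s[8]='w'
Result: ysw


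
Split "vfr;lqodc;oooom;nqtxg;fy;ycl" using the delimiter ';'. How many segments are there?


Input string: 'vfr;lqodc;oooom;nqtxg;fy;ycl'
Delimiter: ';'
Split result: 'vfr', 'lqodc', 'oooom', 'nqtxg', 'fy', 'ycl'
Number of parts: 6


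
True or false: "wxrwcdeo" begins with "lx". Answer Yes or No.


Input string: 'wxrwcdeo'
Prefix to check: 'lx'
First 2 characters of input: 'wx'
Match: False
Result: No


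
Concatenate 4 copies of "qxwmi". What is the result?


Input string: 'qxwmi'
Operation: repeat 4 times
Concatenation: 'qxwmi' + 'qxwmi' + 'qxwmi' + 'qxwmi'
Result: qxwmiqxwmiqxwmiqxwmi


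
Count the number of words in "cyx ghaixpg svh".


Input string: 'cyx ghaixpg svh'
Operation: split by spaces
Words found: 'cyx', 'ghaixpg', 'svh'
Word count: 3


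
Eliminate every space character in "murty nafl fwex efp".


Input string: 'murty nafl fwex efp'
Operation: remove all spaces
Words: 'murty', 'nafl', 'fwex', 'efp'
Join without spaces: murtynaflfwexefp


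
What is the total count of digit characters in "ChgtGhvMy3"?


Input string: 'ChgtGhvMy3'
Operation: count digit characters (0-9)
Scan: 'C', 'h', 'g', 't', 'G', 'h', 'v', 'M', 'y', '3'(digit)
Digits found: 1
Result: 1


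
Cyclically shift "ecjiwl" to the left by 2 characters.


Input: 'ecjiwl', shift = 2
Operation: split at index 2 and swap parts
Front part s[0:2] = 'ec'
Back part s[2:] = 'jiwl'
Rotated = back + front = 'jiwl' + 'ec'
Result: jiwlec


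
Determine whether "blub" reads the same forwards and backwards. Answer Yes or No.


Input string: 'blub'
Reversed: 'bulb'
Compare pairs: s[0]='b' vs s[3]='b' (match), s[1]='l' vs s[2]='u' (mismatch)
Palindrome: No


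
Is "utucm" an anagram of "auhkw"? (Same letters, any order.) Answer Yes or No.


String 1: 'auhkw' -> sorted: 'ahkuw'
String 2: 'utucm' -> sorted: 'cmtuu'
Compare sorted forms: 'ahkuw' != 'cmtuu'
Anagram: No


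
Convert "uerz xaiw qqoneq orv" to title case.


Input string: 'uerz xaiw qqoneq orv'
Operation: capitalize first letter of each word
Word transformations: 'uerz'->'Uerz', 'xaiw'->'Xaiw', 'qqoneq'->'Qqoneq', 'orv'->'Orv'
Result: Uerz Xaiw Qqoneq Orv


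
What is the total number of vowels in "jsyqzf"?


Input string: 'jsyqzf'
Operation: count vowels (a, e, i, o, u)
Scan: s[0]='j', s[1]='s', s[2]='y', s[3]='q', s[4]='z', s[5]='f'
Vowels found: 0
Result: 0


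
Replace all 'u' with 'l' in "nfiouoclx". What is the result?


Input string: 'nfiouoclx'
Operation: replace 'u' with 'l'
Positions of 'u': 4
After replacement: nfioloclx


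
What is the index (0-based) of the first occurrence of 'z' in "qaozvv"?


Input string: 'qaozvv'
Target: 'z'
Scanning left to right: s[0]='q', s[1]='a', s[2]='o', s[3]='z'
First match at index: 3


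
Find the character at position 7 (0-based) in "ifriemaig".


Input string: 'ifriemaig'
Operation: get character at index 7
Index mapping: s[0]='i', s[1]='f', s[2]='r', s[3]='i', s[4]='e', s[5]='m', s[6]='a', s[7]='i'
Result: 'i'


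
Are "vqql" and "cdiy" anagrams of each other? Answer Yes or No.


String 1: 'vqql' -> sorted: 'lqqv'
String 2: 'cdiy' -> sorted: 'cdiy'
Compare sorted forms: 'lqqv' != 'cdiy'
Anagram: No


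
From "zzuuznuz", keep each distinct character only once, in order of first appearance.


Input: 'zzuuznuz'
Operation: keep first occurrence of each character
Scan: s[0]='z' new -> keep; s[1]='z' seen -> skip; s[2]='u' new -> keep; s[3]='u' seen -> skip; s[4]='z' seen -> skip; s[5]='n' new -> keep; s[6]='u' seen -> skip; s[7]='z' seen -> skip
Result: zun


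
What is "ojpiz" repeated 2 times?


Input string: 'ojpiz'
Operation: repeat 2 times
Concatenation: 'ojpiz' + 'ojpiz'
Result: ojpizojpiz


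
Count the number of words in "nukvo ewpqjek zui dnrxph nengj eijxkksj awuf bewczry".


Input string: 'nukvo ewpqjek zui dnrxph nengj eijxkksj awuf bewczry'
Operation: split by spaces
Words found: 'nukvo', 'ewpqjek', 'zui', 'dnrxph', 'nengj', 'eijxkksj', 'awuf', 'bewczry'
Word count: 8


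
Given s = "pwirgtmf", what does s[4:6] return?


Input string: 'pwirgtmf'
Operation: slice [4:6]
Extract characters: s[4]='g', s[5]='t'
Result: gt


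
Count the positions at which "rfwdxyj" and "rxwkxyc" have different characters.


String 1: 'rfwdxyj'
String 2: 'rxwkxyc'
Compare each position: pos 0: 'r'=='r', pos 1: 'f'!='x', pos 2: 'w'=='w', pos 3: 'd'!='k', pos 4: 'x'=='x', pos 5: 'y'=='y', pos 6: 'j'!='c'
Differing positions: 3
Hamming distance: 3


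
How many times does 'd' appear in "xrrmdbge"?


Input string: 'xrrmdbge'
Target character: 'd'
Scan each position: s[4]='d'
Matches found at indices: 4
Total: 1


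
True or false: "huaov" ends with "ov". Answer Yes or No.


Input string: 'huaov'
Suffix to check: 'ov'
Last 2 characters of input: 'ov'
Match: True
Result: Yes


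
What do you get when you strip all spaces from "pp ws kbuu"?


Input string: 'pp ws kbuu'
Operation: remove all spaces
Words: 'pp', 'ws', 'kbuu'
Join without spaces: ppwskbuu


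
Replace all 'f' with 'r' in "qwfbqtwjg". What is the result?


Input string: 'qwfbqtwjg'
Operation: replace 'f' with 'r'
Positions of 'f': 2
After replacement: qwrbqtwjg


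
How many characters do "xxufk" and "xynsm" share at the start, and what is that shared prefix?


String 1: 'xxufk'
String 2: 'xynsm'
Compare position by position:
pos 0: 'x' vs 'x' match
pos 1: 'x' vs 'y' differ -> stop
Longest common prefix: "x" (length 1)


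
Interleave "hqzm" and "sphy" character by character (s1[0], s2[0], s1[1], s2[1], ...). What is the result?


String 1: 'hqzm'
String 2: 'sphy'
Operation: alternate characters
Pairs: 'h'+'s', 'q'+'p', 'z'+'h', 'm'+'y'
Result: hsqpzhmy


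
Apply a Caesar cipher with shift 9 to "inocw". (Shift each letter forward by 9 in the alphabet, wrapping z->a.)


Input: 'inocw', shift = 9
Operation: for each letter, (position + 9) mod 26
Mapping: 'i'(8+9=17)->'r', 'n'(13+9=22)->'w', 'o'(14+9=23)->'x', 'c'(2+9=11)->'l', 'w'(22+9=31, 31 mod 26=5)->'f'
Result: rwxlf


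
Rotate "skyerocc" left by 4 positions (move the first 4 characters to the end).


Input: 'skyerocc', shift = 4
Operation: split at index 4 and swap parts
Front part s[0:4] = 'skye'
Back part s[4:] = 'rocc'
Rotated = back + front = 'rocc' + 'skye'
Result: roccskye


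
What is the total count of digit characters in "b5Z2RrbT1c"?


Input string: 'b5Z2RrbT1c'
Operation: count digit characters (0-9)
Scan: 'b', '5'(digit), 'Z', '2'(digit), 'R', 'r', 'b', 'T', '1'(digit), 'c'
Digits found: 3
Result: 3


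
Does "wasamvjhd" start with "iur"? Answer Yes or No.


Input string: 'wasamvjhd'
Prefix to check: 'iur'
First 3 characters of input: 'was'
Match: False
Result: No


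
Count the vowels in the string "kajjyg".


Input string: 'kajjyg'
Operation: count vowels (a, e, i, o, u)
Scan: s[0]='k', s[1]='a' (vowel), s[2]='j', s[3]='j', s[4]='y', s[5]='g'
Vowels found: 1
Result: 1


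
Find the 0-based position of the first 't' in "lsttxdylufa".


Input string: 'lsttxdylufa'
Target: 't'
Scanning left to right: s[0]='l', s[1]='s', s[2]='t'
First match at index: 2


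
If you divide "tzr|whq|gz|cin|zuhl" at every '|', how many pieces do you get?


Input string: 'tzr|whq|gz|cin|zuhl'
Delimiter: '|'
Split result: 'tzr', 'whq', 'gz', 'cin', 'zuhl'
Number of parts: 5


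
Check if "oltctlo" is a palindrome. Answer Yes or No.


Input string: 'oltctlo'
Reversed: 'oltctlo'
Compare pairs: s[0]='o' vs s[6]='o' (match), s[1]='l' vs s[5]='l' (match), s[2]='t' vs s[4]='t' (match)
Palindrome: Yes


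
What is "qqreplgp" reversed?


Input string: 'qqreplgp'
Operation: reverse character order
Original order: 'q' -> 'q' -> 'r' -> 'e' -> 'p' -> 'l' -> 'g' -> 'p'
Reversed order: 'p' -> 'g' -> 'l' -> 'p' -> 'e' -> 'r' -> 'q' -> 'q'
Result: pglperqq


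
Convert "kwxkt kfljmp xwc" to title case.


Input string: 'kwxkt kfljmp xwc'
Operation: capitalize first letter of each word
Word transformations: 'kwxkt'->'Kwxkt', 'kfljmp'->'Kfljmp', 'xwc'->'Xwc'
Result: Kwxkt Kfljmp Xwc


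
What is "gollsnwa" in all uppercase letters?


Input string: 'gollsnwa'
Operation: convert each letter to uppercase
Mapping: 'g'->'G', 'o'->'O', 'l'->'L', 'l'->'L', 's'->'S', 'n'->'N', 'w'->'W', 'a'->'A'
Result: GOLLSNWA


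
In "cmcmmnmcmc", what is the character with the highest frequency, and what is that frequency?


Input: 'cmcmmnmcmc'
Operation: tally each character
Counts: 'c':4, 'm':5, 'n':1
Maximum: 'm' appears 5 times


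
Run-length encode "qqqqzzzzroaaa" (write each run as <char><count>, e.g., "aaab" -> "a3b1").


Input: 'qqqqzzzzroaaa'
Operation: identify consecutive runs
Runs: 'qqqq' -> q4, 'zzzz' -> z4, 'r' -> r1, 'o' -> o1, 'aaa' -> a3
Encoded: q4z4r1o1a3


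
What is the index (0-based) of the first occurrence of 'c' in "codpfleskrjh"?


Input string: 'codpfleskrjh'
Target: 'c'
Scanning left to right: s[0]='c'
First match at index: 0


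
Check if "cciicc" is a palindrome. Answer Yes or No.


Input string: 'cciicc'
Reversed: 'cciicc'
Compare pairs: s[0]='c' vs s[5]='c' (match), s[1]='c' vs s[4]='c' (match), s[2]='i' vs s[3]='i' (match)
Palindrome: Yes


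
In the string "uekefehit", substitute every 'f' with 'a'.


Input string: 'uekefehit'
Operation: replace 'f' with 'a'
Positions of 'f': 4
After replacement: uekeaehit


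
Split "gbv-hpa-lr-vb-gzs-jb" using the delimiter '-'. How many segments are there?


Input string: 'gbv-hpa-lr-vb-gzs-jb'
Delimiter: '-'
Split result: 'gbv', 'hpa', 'lr', 'vb', 'gzs', 'jb'
Number of parts: 6


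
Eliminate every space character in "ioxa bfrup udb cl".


Input string: 'ioxa bfrup udb cl'
Operation: remove all spaces
Words: 'ioxa', 'bfrup', 'udb', 'cl'
Join without spaces: ioxabfrupudbcl


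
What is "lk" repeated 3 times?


Input string: 'lk'
Operation: repeat 3 times
Concatenation: 'lk' + 'lk' + 'lk'
Result: lklklk


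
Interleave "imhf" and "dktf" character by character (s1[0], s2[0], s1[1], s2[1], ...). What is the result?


String 1: 'imhf'
String 2: 'dktf'
Operation: alternate characters
Pairs: 'i'+'d', 'm'+'k', 'h'+'t', 'f'+'f'
Result: idmkhtff


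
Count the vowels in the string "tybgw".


Input string: 'tybgw'
Operation: count vowels (a, e, i, o, u)
Scan: s[0]='t', s[1]='y', s[2]='b', s[3]='g', s[4]='w'
Vowels found: 0
Result: 0


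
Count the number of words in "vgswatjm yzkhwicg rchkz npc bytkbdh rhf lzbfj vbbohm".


Input string: 'vgswatjm yzkhwicg rchkz npc bytkbdh rhf lzbfj vbbohm'
Operation: split by spaces
Words found: 'vgswatjm', 'yzkhwicg', 'rchkz', 'npc', 'bytkbdh', 'rhf', 'lzbfj', 'vbbohm'
Word count: 8


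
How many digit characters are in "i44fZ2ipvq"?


Input string: 'i44fZ2ipvq'
Operation: count digit characters (0-9)
Scan: 'i', '4'(digit), '4'(digit), 'f', 'Z', '2'(digit), 'i', 'p', 'v', 'q'
Digits found: 3
Result: 3


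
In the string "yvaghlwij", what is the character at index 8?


Input string: 'yvaghlwij'
Operation: get character at index 8
Index mapping: s[0]='y', s[1]='v', s[2]='a', s[3]='g', s[4]='h', s[5]='l', s[6]='w', s[7]='i', s[8]='j'
Result: 'j'


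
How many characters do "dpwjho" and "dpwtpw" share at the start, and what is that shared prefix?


String 1: 'dpwjho'
String 2: 'dpwtpw'
Compare position by position:
pos 0: 'd' vs 'd' match
pos 1: 'p' vs 'p' match
pos 2: 'w' vs 'w' match
pos 3: 'j' vs 't' differ -> stop
Longest common prefix: "dpw" (length 3)


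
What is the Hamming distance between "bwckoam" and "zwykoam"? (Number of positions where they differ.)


String 1: 'bwckoam'
String 2: 'zwykoam'
Compare each position: pos 0: 'b'!='z', pos 1: 'w'=='w', pos 2: 'c'!='y', pos 3: 'k'=='k', pos 4: 'o'=='o', pos 5: 'a'=='a', pos 6: 'm'=='m'
Differing positions: 2
Hamming distance: 2


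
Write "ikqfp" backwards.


Input string: 'ikqfp'
Operation: reverse character order
Original order: 'i' -> 'k' -> 'q' -> 'f' -> 'p'
Reversed order: 'p' -> 'f' -> 'q' -> 'k' -> 'i'
Result: pfqki


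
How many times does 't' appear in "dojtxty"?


Input string: 'dojtxty'
Target character: 't'
Scan each position: s[3]='t', s[5]='t'
Matches found at indices: 3, 5
Total: 2


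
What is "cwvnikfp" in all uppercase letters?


Input string: 'cwvnikfp'
Operation: convert each letter to uppercase
Mapping: 'c'->'C', 'w'->'W', 'v'->'V', 'n'->'N', 'i'->'I', 'k'->'K', 'f'->'F', 'p'->'P'
Result: CWVNIKFP


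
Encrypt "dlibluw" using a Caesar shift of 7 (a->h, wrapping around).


Input: 'dlibluw', shift = 7
Operation: for each letter, (position + 7) mod 26
Mapping: 'd'(3+7=10)->'k', 'l'(11+7=18)->'s', 'i'(8+7=15)->'p', 'b'(1+7=8)->'i', 'l'(11+7=18)->'s', 'u'(20+7=27, 27 mod 26=1)->'b', 'w'(22+7=29, 29 mod 26=3)->'d'
Result: kspisbd


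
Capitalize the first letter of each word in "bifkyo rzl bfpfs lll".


Input string: 'bifkyo rzl bfpfs lll'
Operation: capitalize first letter of each word
Word transformations: 'bifkyo'->'Bifkyo', 'rzl'->'Rzl', 'bfpfs'->'Bfpfs', 'lll'->'Lll'
Result: Bifkyo Rzl Bfpfs Lll


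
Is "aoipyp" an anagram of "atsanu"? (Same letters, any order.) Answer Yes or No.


String 1: 'atsanu' -> sorted: 'aanstu'
String 2: 'aoipyp' -> sorted: 'aioppy'
Compare sorted forms: 'aanstu' != 'aioppy'
Anagram: No


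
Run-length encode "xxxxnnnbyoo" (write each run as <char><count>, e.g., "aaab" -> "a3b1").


Input: 'xxxxnnnbyoo'
Operation: identify consecutive runs
Runs: 'xxxx' -> x4, 'nnn' -> n3, 'b' -> b1, 'y' -> y1, 'oo' -> o2
Encoded: x4n3b1y1o2


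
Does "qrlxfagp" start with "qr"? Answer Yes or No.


Input string: 'qrlxfagp'
Prefix to check: 'qr'
First 2 characters of input: 'qr'
Match: True
Result: Yes


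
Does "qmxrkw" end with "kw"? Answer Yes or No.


Input string: 'qmxrkw'
Suffix to check: 'kw'
Last 2 characters of input: 'kw'
Match: True
Result: Yes


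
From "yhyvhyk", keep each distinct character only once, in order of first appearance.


Input: 'yhyvhyk'
Operation: keep first occurrence of each character
Scan: s[0]='y' new -> keep; s[1]='h' new -> keep; s[2]='y' seen -> skip; s[3]='v' new -> keep; s[4]='h' seen -> skip; s[5]='y' seen -> skip; s[6]='k' new -> keep
Result: yhvk


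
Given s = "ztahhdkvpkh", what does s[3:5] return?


Input string: 'ztahhdkvpkh'
Operation: slice [3:5]
Extract characters: s[3]='h', s[4]='h'
Result: hh


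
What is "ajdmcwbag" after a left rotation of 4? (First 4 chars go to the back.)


Input: 'ajdmcwbag', shift = 4
Operation: split at index 4 and swap parts
Front part s[0:4] = 'ajdm'
Back part s[4:] = 'cwbag'
Rotated = back + front = 'cwbag' + 'ajdm'
Result: cwbagajdm


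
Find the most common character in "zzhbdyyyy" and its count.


Input: 'zzhbdyyyy'
Operation: tally each character
Counts: 'b':1, 'd':1, 'h':1, 'y':4, 'z':2
Maximum: 'y' appears 4 times


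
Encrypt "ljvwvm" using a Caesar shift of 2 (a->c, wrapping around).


Input: 'ljvwvm', shift = 2
Operation: for each letter, (position + 2) mod 26
Mapping: 'l'(11+2=13)->'n', 'j'(9+2=11)->'l', 'v'(21+2=23)->'x', 'w'(22+2=24)->'y', 'v'(21+2=23)->'x', 'm'(12+2=14)->'o'
Result: nlxyxo


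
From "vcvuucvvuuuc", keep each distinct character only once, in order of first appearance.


Input: 'vcvuucvvuuuc'
Operation: keep first occurrence of each character
Scan: s[0]='v' new -> keep; s[1]='c' new -> keep; s[2]='v' seen -> skip; s[3]='u' new -> keep; s[4]='u' seen -> skip; s[5]='c' seen -> skip; s[6]='v' seen -> skip; s[7]='v' seen -> skip; s[8]='u' seen -> skip; s[9]='u' seen -> skip; s[10]='u' seen -> skip; s[11]='c' seen -> skip
Result: vcu


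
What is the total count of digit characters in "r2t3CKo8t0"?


Input string: 'r2t3CKo8t0'
Operation: count digit characters (0-9)
Scan: 'r', '2'(digit), 't', '3'(digit), 'C', 'K', 'o', '8'(digit), 't', '0'(digit)
Digits found: 4
Result: 4


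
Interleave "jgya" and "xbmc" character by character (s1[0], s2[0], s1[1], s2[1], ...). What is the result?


String 1: 'jgya'
String 2: 'xbmc'
Operation: alternate characters
Pairs: 'j'+'x', 'g'+'b', 'y'+'m', 'a'+'c'
Result: jxgbymac


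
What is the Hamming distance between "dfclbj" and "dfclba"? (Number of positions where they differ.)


String 1: 'dfclbj'
String 2: 'dfclba'
Compare each position: pos 0: 'd'=='d', pos 1: 'f'=='f', pos 2: 'c'=='c', pos 3: 'l'=='l', pos 4: 'b'=='b', pos 5: 'j'!='a'
Differing positions: 1
Hamming distance: 1


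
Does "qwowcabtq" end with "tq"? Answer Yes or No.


Input string: 'qwowcabtq'
Suffix to check: 'tq'
Last 2 characters of input: 'tq'
Match: True
Result: Yes


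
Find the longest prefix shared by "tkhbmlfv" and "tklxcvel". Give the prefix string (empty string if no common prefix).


String 1: 'tkhbmlfv'
String 2: 'tklxcvel'
Compare position by position:
pos 0: 't' vs 't' match
pos 1: 'k' vs 'k' match
pos 2: 'h' vs 'l' differ -> stop
Longest common prefix: "tk" (length 2)


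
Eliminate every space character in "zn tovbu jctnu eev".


Input string: 'zn tovbu jctnu eev'
Operation: remove all spaces
Words: 'zn', 'tovbu', 'jctnu', 'eev'
Join without spaces: zntovbujctnueev


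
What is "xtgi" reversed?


Input string: 'xtgi'
Operation: reverse character order
Original order: 'x' -> 't' -> 'g' -> 'i'
Reversed order: 'i' -> 'g' -> 't' -> 'x'
Result: igtx


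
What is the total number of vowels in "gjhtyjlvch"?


Input string: 'gjhtyjlvch'
Operation: count vowels (a, e, i, o, u)
Scan: s[0]='g', s[1]='j', s[2]='h', s[3]='t', s[4]='y', s[5]='j', s[6]='l', s[7]='v', s[8]='c', s[9]='h'
Vowels found: 0
Result: 0


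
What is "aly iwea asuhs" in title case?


Input string: 'aly iwea asuhs'
Operation: capitalize first letter of each word
Word transformations: 'aly'->'Aly', 'iwea'->'Iwea', 'asuhs'->'Asuhs'
Result: Aly Iwea Asuhs


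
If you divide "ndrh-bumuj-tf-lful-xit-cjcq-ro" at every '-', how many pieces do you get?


Input string: 'ndrh-bumuj-tf-lful-xit-cjcq-ro'
Delimiter: '-'
Split result: 'ndrh', 'bumuj', 'tf', 'lful', 'xit', 'cjcq', 'ro'
Number of parts: 7


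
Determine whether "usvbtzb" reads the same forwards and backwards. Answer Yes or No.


Input string: 'usvbtzb'
Reversed: 'bztbvsu'
Compare pairs: s[0]='u' vs s[6]='b' (mismatch), s[1]='s' vs s[5]='z' (mismatch), s[2]='v' vs s[4]='t' (mismatch)
Palindrome: No


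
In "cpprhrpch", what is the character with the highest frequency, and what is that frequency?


Input: 'cpprhrpch'
Operation: tally each character
Counts: 'c':2, 'h':2, 'p':3, 'r':2
Maximum: 'p' appears 3 times


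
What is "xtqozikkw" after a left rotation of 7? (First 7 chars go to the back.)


Input: 'xtqozikkw', shift = 7
Operation: split at index 7 and swap parts
Front part s[0:7] = 'xtqozik'
Back part s[7:] = 'kw'
Rotated = back + front = 'kw' + 'xtqozik'
Result: kwxtqozik


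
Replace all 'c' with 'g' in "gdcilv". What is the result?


Input string: 'gdcilv'
Operation: replace 'c' with 'g'
Positions of 'c': 2
After replacement: gdgilv


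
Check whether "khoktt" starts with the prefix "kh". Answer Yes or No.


Input string: 'khoktt'
Prefix to check: 'kh'
First 2 characters of input: 'kh'
Match: True
Result: Yes


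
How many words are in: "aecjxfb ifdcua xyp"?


Input string: 'aecjxfb ifdcua xyp'
Operation: split by spaces
Words found: 'aecjxfb', 'ifdcua', 'xyp'
Word count: 3


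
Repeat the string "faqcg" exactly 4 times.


Input string: 'faqcg'
Operation: repeat 4 times
Concatenation: 'faqcg' + 'faqcg' + 'faqcg' + 'faqcg'
Result: faqcgfaqcgfaqcgfaqcg


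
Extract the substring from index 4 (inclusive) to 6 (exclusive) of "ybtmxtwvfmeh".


Input string: 'ybtmxtwvfmeh'
Operation: slice [4:6]
Extract characters: s[4]='x', s[5]='t'
Result: xt


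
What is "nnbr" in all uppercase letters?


Input string: 'nnbr'
Operation: convert each letter to uppercase
Mapping: 'n'->'N', 'n'->'N', 'b'->'B', 'r'->'R'
Result: NNBR


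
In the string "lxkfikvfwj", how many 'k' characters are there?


Input string: 'lxkfikvfwj'
Target character: 'k'
Scan each position: s[2]='k', s[5]='k'
Matches found at indices: 2, 5
Total: 2


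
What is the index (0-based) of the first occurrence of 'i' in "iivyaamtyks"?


Input string: 'iivyaamtyks'
Target: 'i'
Scanning left to right: s[0]='i'
First match at index: 0


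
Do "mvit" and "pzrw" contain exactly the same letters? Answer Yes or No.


String 1: 'mvit' -> sorted: 'imtv'
String 2: 'pzrw' -> sorted: 'prwz'
Compare sorted forms: 'imtv' != 'prwz'
Anagram: No


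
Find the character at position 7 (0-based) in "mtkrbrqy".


Input string: 'mtkrbrqy'
Operation: get character at index 7
Index mapping: s[0]='m', s[1]='t', s[2]='k', s[3]='r', s[4]='b', s[5]='r', s[6]='q', s[7]='y'
Result: 'y'


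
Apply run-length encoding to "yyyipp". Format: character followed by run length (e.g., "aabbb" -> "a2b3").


Input: 'yyyipp'
Operation: identify consecutive runs
Runs: 'yyy' -> y3, 'i' -> i1, 'pp' -> p2
Encoded: y3i1p2


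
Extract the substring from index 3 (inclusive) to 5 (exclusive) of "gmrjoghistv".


Input string: 'gmrjoghistv'
Operation: slice [3:5]
Extract characters: s[3]='j', s[4]='o'
Result: jo


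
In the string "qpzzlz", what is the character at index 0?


Input string: 'qpzzlz'
Operation: get character at index 0
Index mapping: s[0]='q'
Result: 'q'


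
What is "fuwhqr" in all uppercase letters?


Input string: 'fuwhqr'
Operation: convert each letter to uppercase
Mapping: 'f'->'F', 'u'->'U', 'w'->'W', 'h'->'H', 'q'->'Q', 'r'->'R'
Result: FUWHQR


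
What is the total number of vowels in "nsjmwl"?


Input string: 'nsjmwl'
Operation: count vowels (a, e, i, o, u)
Scan: s[0]='n', s[1]='s', s[2]='j', s[3]='m', s[4]='w', s[5]='l'
Vowels found: 0
Result: 0


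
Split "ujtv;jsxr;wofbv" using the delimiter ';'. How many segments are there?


Input string: 'ujtv;jsxr;wofbv'
Delimiter: ';'
Split result: 'ujtv', 'jsxr', 'wofbv'
Number of parts: 3


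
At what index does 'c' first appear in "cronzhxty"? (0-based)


Input string: 'cronzhxty'
Target: 'c'
Scanning left to right: s[0]='c'
First match at index: 0


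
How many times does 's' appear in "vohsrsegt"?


Input string: 'vohsrsegt'
Target character: 's'
Scan each position: s[3]='s', s[5]='s'
Matches found at indices: 3, 5
Total: 2


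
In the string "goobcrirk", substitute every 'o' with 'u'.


Input string: 'goobcrirk'
Operation: replace 'o' with 'u'
Positions of 'o': 1, 2
After replacement: guubcrirk


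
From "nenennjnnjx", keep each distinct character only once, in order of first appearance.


Input: 'nenennjnnjx'
Operation: keep first occurrence of each character
Scan: s[0]='n' new -> keep; s[1]='e' new -> keep; s[2]='n' seen -> skip; s[3]='e' seen -> skip; s[4]='n' seen -> skip; s[5]='n' seen -> skip; s[6]='j' new -> keep; s[7]='n' seen -> skip; s[8]='n' seen -> skip; s[9]='j' seen -> skip; s[10]='x' new -> keep
Result: nejx


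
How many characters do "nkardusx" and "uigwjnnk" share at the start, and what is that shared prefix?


String 1: 'nkardusx'
String 2: 'uigwjnnk'
Compare position by position:
pos 0: 'n' vs 'u' differ -> stop
Longest common prefix: "" (length 0)


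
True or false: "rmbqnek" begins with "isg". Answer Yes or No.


Input string: 'rmbqnek'
Prefix to check: 'isg'
First 3 characters of input: 'rmb'
Match: False
Result: No


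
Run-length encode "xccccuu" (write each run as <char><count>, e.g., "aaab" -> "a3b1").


Input: 'xccccuu'
Operation: identify consecutive runs
Runs: 'x' -> x1, 'cccc' -> c4, 'uu' -> u2
Encoded: x1c4u2


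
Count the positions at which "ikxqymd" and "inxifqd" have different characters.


String 1: 'ikxqymd'
String 2: 'inxifqd'
Compare each position: pos 0: 'i'=='i', pos 1: 'k'!='n', pos 2: 'x'=='x', pos 3: 'q'!='i', pos 4: 'y'!='f', pos 5: 'm'!='q', pos 6: 'd'=='d'
Differing positions: 4
Hamming distance: 4


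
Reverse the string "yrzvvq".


Input string: 'yrzvvq'
Operation: reverse character order
Original order: 'y' -> 'r' -> 'z' -> 'v' -> 'v' -> 'q'
Reversed order: 'q' -> 'v' -> 'v' -> 'z' -> 'r' -> 'y'
Result: qvvzry


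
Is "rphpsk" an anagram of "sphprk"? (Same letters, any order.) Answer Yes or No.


String 1: 'sphprk' -> sorted: 'hkpprs'
String 2: 'rphpsk' -> sorted: 'hkpprs'
Compare sorted forms: 'hkpprs' == 'hkpprs'
Anagram: Yes


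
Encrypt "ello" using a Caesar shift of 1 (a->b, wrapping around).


Input: 'ello', shift = 1
Operation: for each letter, (position + 1) mod 26
Mapping: 'e'(4+1=5)->'f', 'l'(11+1=12)->'m', 'l'(11+1=12)->'m', 'o'(14+1=15)->'p'
Result: fmmp


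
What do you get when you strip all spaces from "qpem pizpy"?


Input string: 'qpem pizpy'
Operation: remove all spaces
Words: 'qpem', 'pizpy'
Join without spaces: qpempizpy


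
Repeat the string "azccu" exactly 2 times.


Input string: 'azccu'
Operation: repeat 2 times
Concatenation: 'azccu' + 'azccu'
Result: azccuazccu


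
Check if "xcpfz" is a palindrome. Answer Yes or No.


Input string: 'xcpfz'
Reversed: 'zfpcx'
Compare pairs: s[0]='x' vs s[4]='z' (mismatch), s[1]='c' vs s[3]='f' (mismatch)
Palindrome: No


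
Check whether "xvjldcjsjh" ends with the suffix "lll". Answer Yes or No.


Input string: 'xvjldcjsjh'
Suffix to check: 'lll'
Last 3 characters of input: 'sjh'
Match: False
Result: No


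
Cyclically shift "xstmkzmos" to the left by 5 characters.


Input: 'xstmkzmos', shift = 5
Operation: split at index 5 and swap parts
Front part s[0:5] = 'xstmk'
Back part s[5:] = 'zmos'
Rotated = back + front = 'zmos' + 'xstmk'
Result: zmosxstmk


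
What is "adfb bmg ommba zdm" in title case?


Input string: 'adfb bmg ommba zdm'
Operation: capitalize first letter of each word
Word transformations: 'adfb'->'Adfb', 'bmg'->'Bmg', 'ommba'->'Ommba', 'zdm'->'Zdm'
Result: Adfb Bmg Ommba Zdm


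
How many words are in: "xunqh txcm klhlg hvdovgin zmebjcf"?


Input string: 'xunqh txcm klhlg hvdovgin zmebjcf'
Operation: split by spaces
Words found: 'xunqh', 'txcm', 'klhlg', 'hvdovgin', 'zmebjcf'
Word count: 5


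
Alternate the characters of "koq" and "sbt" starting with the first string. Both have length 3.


String 1: 'koq'
String 2: 'sbt'
Operation: alternate characters
Pairs: 'k'+'s', 'o'+'b', 'q'+'t'
Result: ksobqt


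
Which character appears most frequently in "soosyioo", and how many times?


Input: 'soosyioo'
Operation: tally each character
Counts: 'i':1, 'o':4, 's':2, 'y':1
Maximum: 'o' appears 4 times


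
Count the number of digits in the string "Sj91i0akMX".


Input string: 'Sj91i0akMX'
Operation: count digit characters (0-9)
Scan: 'S', 'j', '9'(digit), '1'(digit), 'i', '0'(digit), 'a', 'k', 'M', 'X'
Digits found: 3
Result: 3


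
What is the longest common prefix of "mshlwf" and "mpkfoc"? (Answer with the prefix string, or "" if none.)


String 1: 'mshlwf'
String 2: 'mpkfoc'
Compare position by position:
pos 0: 'm' vs 'm' match
pos 1: 's' vs 'p' differ -> stop
Longest common prefix: "m" (length 1)


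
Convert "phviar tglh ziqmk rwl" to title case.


Input string: 'phviar tglh ziqmk rwl'
Operation: capitalize first letter of each word
Word transformations: 'phviar'->'Phviar', 'tglh'->'Tglh', 'ziqmk'->'Ziqmk', 'rwl'->'Rwl'
Result: Phviar Tglh Ziqmk Rwl


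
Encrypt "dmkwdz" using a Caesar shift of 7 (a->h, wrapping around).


Input: 'dmkwdz', shift = 7
Operation: for each letter, (position + 7) mod 26
Mapping: 'd'(3+7=10)->'k', 'm'(12+7=19)->'t', 'k'(10+7=17)->'r', 'w'(22+7=29, 29 mod 26=3)->'d', 'd'(3+7=10)->'k', 'z'(25+7=32, 32 mod 26=6)->'g'
Result: ktrdkg


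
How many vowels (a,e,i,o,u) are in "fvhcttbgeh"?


Input string: 'fvhcttbgeh'
Operation: count vowels (a, e, i, o, u)
Scan: s[0]='f', s[1]='v', s[2]='h', s[3]='c', s[4]='t', s[5]='t', s[6]='b', s[7]='g', s[8]='e' (vowel), s[9]='h'
Vowels found: 1
Result: 1


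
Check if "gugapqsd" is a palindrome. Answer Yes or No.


Input string: 'gugapqsd'
Reversed: 'dsqpagug'
Compare pairs: s[0]='g' vs s[7]='d' (mismatch), s[1]='u' vs s[6]='s' (mismatch), s[2]='g' vs s[5]='q' (mismatch), s[3]='a' vs s[4]='p' (mismatch)
Palindrome: No


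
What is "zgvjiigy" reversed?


Input string: 'zgvjiigy'
Operation: reverse character order
Original order: 'z' -> 'g' -> 'v' -> 'j' -> 'i' -> 'i' -> 'g' -> 'y'
Reversed order: 'y' -> 'g' -> 'i' -> 'i' -> 'j' -> 'v' -> 'g' -> 'z'
Result: ygiijvgz


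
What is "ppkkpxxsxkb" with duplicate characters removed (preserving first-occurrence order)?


Input: 'ppkkpxxsxkb'
Operation: keep first occurrence of each character
Scan: s[0]='p' new -> keep; s[1]='p' seen -> skip; s[2]='k' new -> keep; s[3]='k' seen -> skip; s[4]='p' seen -> skip; s[5]='x' new -> keep; s[6]='x' seen -> skip; s[7]='s' new -> keep; s[8]='x' seen -> skip; s[9]='k' seen -> skip; s[10]='b' new -> keep
Result: pkxsb


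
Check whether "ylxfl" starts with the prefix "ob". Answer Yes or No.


Input string: 'ylxfl'
Prefix to check: 'ob'
First 2 characters of input: 'yl'
Match: False
Result: No


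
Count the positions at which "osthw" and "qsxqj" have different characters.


String 1: 'osthw'
String 2: 'qsxqj'
Compare each position: pos 0: 'o'!='q', pos 1: 's'=='s', pos 2: 't'!='x', pos 3: 'h'!='q', pos 4: 'w'!='j'
Differing positions: 4
Hamming distance: 4


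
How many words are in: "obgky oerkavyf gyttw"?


Input string: 'obgky oerkavyf gyttw'
Operation: split by spaces
Words found: 'obgky', 'oerkavyf', 'gyttw'
Word count: 3


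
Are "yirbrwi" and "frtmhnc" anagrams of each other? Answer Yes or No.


String 1: 'yirbrwi' -> sorted: 'biirrwy'
String 2: 'frtmhnc' -> sorted: 'cfhmnrt'
Compare sorted forms: 'biirrwy' != 'cfhmnrt'
Anagram: No


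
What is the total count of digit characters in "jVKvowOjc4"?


Input string: 'jVKvowOjc4'
Operation: count digit characters (0-9)
Scan: 'j', 'V', 'K', 'v', 'o', 'w', 'O', 'j', 'c', '4'(digit)
Digits found: 1
Result: 1


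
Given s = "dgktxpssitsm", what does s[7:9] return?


Input string: 'dgktxpssitsm'
Operation: slice [7:9]
Extract characters: s[7]='s', s[8]='i'
Result: si


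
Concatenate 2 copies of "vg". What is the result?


Input string: 'vg'
Operation: repeat 2 times
Concatenation: 'vg' + 'vg'
Result: vgvg


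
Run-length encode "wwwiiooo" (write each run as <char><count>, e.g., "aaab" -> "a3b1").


Input: 'wwwiiooo'
Operation: identify consecutive runs
Runs: 'www' -> w3, 'ii' -> i2, 'ooo' -> o3
Encoded: w3i2o3


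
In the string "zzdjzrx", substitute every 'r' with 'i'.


Input string: 'zzdjzrx'
Operation: replace 'r' with 'i'
Positions of 'r': 5
After replacement: zzdjzix


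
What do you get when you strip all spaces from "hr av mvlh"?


Input string: 'hr av mvlh'
Operation: remove all spaces
Words: 'hr', 'av', 'mvlh'
Join without spaces: hravmvlh


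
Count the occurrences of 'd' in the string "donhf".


Input string: 'donhf'
Target character: 'd'
Scan each position: s[0]='d'
Matches found at indices: 0
Total: 1


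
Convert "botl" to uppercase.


Input string: 'botl'
Operation: convert each letter to uppercase
Mapping: 'b'->'B', 'o'->'O', 't'->'T', 'l'->'L'
Result: BOTL


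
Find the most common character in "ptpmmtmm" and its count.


Input: 'ptpmmtmm'
Operation: tally each character
Counts: 'm':4, 'p':2, 't':2
Maximum: 'm' appears 4 times


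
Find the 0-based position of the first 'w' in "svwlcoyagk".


Input string: 'svwlcoyagk'
Target: 'w'
Scanning left to right: s[0]='s', s[1]='v', s[2]='w'
First match at index: 2


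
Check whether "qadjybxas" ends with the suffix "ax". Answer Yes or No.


Input string: 'qadjybxas'
Suffix to check: 'ax'
Last 2 characters of input: 'as'
Match: False
Result: No


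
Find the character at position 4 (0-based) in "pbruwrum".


Input string: 'pbruwrum'
Operation: get character at index 4
Index mapping: s[0]='p', s[1]='b', s[2]='r', s[3]='u', s[4]='w'
Result: 'w'


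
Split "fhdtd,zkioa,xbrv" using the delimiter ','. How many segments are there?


Input string: 'fhdtd,zkioa,xbrv'
Delimiter: ','
Split result: 'fhdtd', 'zkioa', 'xbrv'
Number of parts: 3


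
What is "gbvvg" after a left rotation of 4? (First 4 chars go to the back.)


Input: 'gbvvg', shift = 4
Operation: split at index 4 and swap parts
Front part s[0:4] = 'gbvv'
Back part s[4:] = 'g'
Rotated = back + front = 'g' + 'gbvv'
Result: ggbvv


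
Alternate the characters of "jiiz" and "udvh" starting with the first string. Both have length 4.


String 1: 'jiiz'
String 2: 'udvh'
Operation: alternate characters
Pairs: 'j'+'u', 'i'+'d', 'i'+'v', 'z'+'h'
Result: juidivzh


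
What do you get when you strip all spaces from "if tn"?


Input string: 'if tn'
Operation: remove all spaces
Words: 'if', 'tn'
Join without spaces: iftn


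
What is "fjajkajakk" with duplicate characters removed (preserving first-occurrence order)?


Input: 'fjajkajakk'
Operation: keep first occurrence of each character
Scan: s[0]='f' new -> keep; s[1]='j' new -> keep; s[2]='a' new -> keep; s[3]='j' seen -> skip; s[4]='k' new -> keep; s[5]='a' seen -> skip; s[6]='j' seen -> skip; s[7]='a' seen -> skip; s[8]='k' seen -> skip; s[9]='k' seen -> skip
Result: fjak


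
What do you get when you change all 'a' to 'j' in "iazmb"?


Input string: 'iazmb'
Operation: replace 'a' with 'j'
Positions of 'a': 1
After replacement: ijzmb


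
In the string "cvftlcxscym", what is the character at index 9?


Input string: 'cvftlcxscym'
Operation: get character at index 9
Index mapping: s[0]='c', s[1]='v', s[2]='f', s[3]='t', s[4]='l', s[5]='c', s[6]='x', s[7]='s', s[8]='c', s[9]='y'
Result: 'y'


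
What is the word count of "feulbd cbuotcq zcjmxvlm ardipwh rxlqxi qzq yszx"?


Input string: 'feulbd cbuotcq zcjmxvlm ardipwh rxlqxi qzq yszx'
Operation: split by spaces
Words found: 'feulbd', 'cbuotcq', 'zcjmxvlm', 'ardipwh', 'rxlqxi', 'qzq', 'yszx'
Word count: 7
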